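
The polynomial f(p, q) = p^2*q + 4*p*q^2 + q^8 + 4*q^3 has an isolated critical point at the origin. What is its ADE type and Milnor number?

The Hessian of f at 0 is [[0, 0], [0, 0]] with rank 0, so corank 2. A Groebner basis of the Jacobian ideal J(f) in C{p,q} is {p^2/8 + q^7 - q^2/2, p^3 + 8*q^3, p*q + 2*q^2}; counting standard monomials gives mu = 9. Corank 2; j^3 = q*(p + 2*q)^2 has shape L^2 M (L != M), so D-series; mu = 9 gives D_9.

Type D_{9}, Milnor number mu = 9.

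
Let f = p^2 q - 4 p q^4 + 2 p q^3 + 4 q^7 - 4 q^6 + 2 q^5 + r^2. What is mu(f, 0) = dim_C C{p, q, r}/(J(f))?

6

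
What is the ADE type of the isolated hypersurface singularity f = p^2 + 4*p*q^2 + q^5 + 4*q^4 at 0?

The Hessian of f at 0 is [[2, 0], [0, 0]] with rank 1, so corank 1. A Groebner basis of the Jacobian ideal J(f) in C{p,q} is {p^2, p/2 + q^2}; counting standard monomials gives mu = 4. Corank 1: A-series; mu = 4 gives A_4.

A_{4}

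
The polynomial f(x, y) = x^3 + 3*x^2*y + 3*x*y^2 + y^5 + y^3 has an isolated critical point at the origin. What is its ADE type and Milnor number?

Type E8, Milnor number mu = 8.

The Hessian of f at 0 is [[0, 0], [0, 0]] with rank 0, so corank 2. A Groebner basis of the Jacobian ideal J(f) in C{x,y} is {y^4, x^2 + 2*x*y + y^2}; counting standard monomials gives mu = 8. Corank 2; j^3 = (x + y)^3 is a perfect cube, so E-series; the 5-jet and mu = 8 give E_8.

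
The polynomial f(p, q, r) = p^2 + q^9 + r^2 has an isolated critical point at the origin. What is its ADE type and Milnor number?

The Hessian of f at 0 has rank 2. Corank 1: A-series; mu = 8 gives A_8.

Type A_8, Milnor number mu = 8.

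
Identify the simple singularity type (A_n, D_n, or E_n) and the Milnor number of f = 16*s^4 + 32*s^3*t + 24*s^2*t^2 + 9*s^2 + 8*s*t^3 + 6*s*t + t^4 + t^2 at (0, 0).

Type A_{3}, Milnor number mu = 3.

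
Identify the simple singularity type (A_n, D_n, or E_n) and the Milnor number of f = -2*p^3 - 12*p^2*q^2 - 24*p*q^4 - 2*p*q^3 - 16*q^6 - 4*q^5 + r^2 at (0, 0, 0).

Type E_7, Milnor number mu = 7.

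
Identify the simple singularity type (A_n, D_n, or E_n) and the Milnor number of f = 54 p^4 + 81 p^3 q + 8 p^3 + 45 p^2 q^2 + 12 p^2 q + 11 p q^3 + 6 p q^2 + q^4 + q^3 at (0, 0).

Type E7, Milnor number mu = 7.

The Hessian of f at 0 has rank 0. Corank 2; j^3 = (2*p + q)^3 is a perfect cube, so E-series; the 4-jet and mu = 7 give E_7.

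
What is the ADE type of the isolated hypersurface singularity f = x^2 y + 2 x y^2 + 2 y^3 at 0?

D_4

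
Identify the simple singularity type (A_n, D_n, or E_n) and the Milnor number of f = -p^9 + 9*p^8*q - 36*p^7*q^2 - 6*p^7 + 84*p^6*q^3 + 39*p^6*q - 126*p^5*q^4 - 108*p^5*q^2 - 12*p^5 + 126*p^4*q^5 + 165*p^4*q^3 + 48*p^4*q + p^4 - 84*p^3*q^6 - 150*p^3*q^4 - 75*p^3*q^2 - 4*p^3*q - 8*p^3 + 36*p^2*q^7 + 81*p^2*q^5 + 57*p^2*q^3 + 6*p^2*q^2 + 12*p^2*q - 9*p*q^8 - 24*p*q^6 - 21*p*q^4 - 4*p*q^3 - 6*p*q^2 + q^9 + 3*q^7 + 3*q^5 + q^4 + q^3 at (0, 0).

Type E_6, Milnor number mu = 6.

The Hessian of f at 0 is [[0, 0], [0, 0]] with rank 0, so corank 2. A Groebner basis of the Jacobian ideal J(f) in C{p,q} is {q^4, p*q^2 - 2*q^3/3, p^2 - p*q + q^2/4}; counting standard monomials gives mu = 6. Corank 2; j^3 = -(2*p - q)^3 is a perfect cube, so E-series; the 4-jet and mu = 6 give E_6.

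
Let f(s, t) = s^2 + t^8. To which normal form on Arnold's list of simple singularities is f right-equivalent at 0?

The Hessian of f at 0 has rank 1. Corank 1: A-series; mu = 7 gives A_7.

A_{7}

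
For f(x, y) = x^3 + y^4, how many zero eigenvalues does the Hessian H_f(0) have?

2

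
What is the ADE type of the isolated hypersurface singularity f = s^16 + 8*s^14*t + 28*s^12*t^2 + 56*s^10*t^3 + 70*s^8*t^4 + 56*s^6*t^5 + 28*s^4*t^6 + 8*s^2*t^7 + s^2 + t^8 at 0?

A_7

The Hessian of f at 0 has rank 1. Corank 1: A-series; mu = 7 gives A_7.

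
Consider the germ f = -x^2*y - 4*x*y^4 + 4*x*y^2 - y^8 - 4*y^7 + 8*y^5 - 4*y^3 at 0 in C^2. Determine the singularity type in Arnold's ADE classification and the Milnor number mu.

The Hessian of f at 0 has rank 0. Corank 2; j^3 = -y*(x - 2*y)^2 has shape L^2 M (L != M), so D-series; mu = 9 gives D_9.

Type D_9, Milnor number mu = 9.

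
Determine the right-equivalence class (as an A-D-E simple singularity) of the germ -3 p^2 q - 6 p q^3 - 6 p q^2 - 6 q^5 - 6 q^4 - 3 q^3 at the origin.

D_{6}

The Hessian of f at 0 is [[0, 0], [0, 0]] with rank 0, so corank 2. A Groebner basis of the Jacobian ideal J(f) in C{p,q} is {p^3 - 3*p^2/4 - 5*p*q/2 - 7*q^2/4, p^2*q + p^2/2 + 2*p*q + 3*q^2/2, -p^2/4 + p*q^2 - 3*p*q/2 - 5*q^2/4, p*q + q^3 + q^2}; counting standard monomials gives mu = 6. Corank 2; j^3 = -3*q*(p + q)^2 has shape L^2 M (L != M), so D-series; mu = 6 gives D_6.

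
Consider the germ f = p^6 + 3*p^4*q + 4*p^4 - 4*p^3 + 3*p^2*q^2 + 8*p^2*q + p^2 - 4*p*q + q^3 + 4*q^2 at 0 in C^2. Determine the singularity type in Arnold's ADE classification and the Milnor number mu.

Type A2, Milnor number mu = 2.

The Hessian of f at 0 has rank 1. Corank 1: A-series; mu = 2 gives A_2.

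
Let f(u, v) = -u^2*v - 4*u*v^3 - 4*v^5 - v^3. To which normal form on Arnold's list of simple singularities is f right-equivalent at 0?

The Hessian of f at 0 has rank 0. Corank 2; j^3 = -v*(u^2 + v^2) splits into three distinct lines over C (the quadratic factor has nonzero discriminant), so D_4.

D4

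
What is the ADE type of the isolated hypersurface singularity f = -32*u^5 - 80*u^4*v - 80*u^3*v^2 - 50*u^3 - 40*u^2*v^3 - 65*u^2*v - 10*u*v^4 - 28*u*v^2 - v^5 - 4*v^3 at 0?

D6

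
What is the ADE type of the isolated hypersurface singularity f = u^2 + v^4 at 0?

A_3

The Hessian of f at 0 is [[2, 0], [0, 0]] with rank 1, so corank 1. A Groebner basis of the Jacobian ideal J(f) in C{u,v} is {v^3, u}; counting standard monomials gives mu = 3. Corank 1: A-series; mu = 3 gives A_3.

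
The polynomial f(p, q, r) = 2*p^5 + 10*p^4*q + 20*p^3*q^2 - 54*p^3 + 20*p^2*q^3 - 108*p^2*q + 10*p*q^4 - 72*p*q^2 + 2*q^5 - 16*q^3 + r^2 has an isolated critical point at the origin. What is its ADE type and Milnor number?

Type E_8, Milnor number mu = 8.

The Hessian of f at 0 has rank 1. Corank 2; j^3 = -2*(3*p + 2*q)^3 is a perfect cube, so E-series; the 5-jet and mu = 8 give E_8.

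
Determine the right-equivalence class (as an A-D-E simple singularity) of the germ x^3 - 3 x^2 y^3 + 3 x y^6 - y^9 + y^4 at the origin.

The Hessian of f at 0 has rank 0. Corank 2; j^3 = x^3 is a perfect cube, so E-series; the 4-jet and mu = 6 give E_6.

E_{6}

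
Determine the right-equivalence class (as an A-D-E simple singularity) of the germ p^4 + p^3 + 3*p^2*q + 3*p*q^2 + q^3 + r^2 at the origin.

E6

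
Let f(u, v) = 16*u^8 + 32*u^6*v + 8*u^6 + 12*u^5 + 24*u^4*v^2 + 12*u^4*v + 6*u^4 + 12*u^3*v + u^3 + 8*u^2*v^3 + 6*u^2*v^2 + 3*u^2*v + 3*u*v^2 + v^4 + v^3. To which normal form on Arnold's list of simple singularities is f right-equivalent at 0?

E6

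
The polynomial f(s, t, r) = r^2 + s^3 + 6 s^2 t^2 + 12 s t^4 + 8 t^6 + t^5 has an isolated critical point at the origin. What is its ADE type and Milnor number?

The Hessian of f at 0 has rank 1. Corank 2; j^3 = s^3 is a perfect cube, so E-series; the 5-jet and mu = 8 give E_8.

Type E_8, Milnor number mu = 8.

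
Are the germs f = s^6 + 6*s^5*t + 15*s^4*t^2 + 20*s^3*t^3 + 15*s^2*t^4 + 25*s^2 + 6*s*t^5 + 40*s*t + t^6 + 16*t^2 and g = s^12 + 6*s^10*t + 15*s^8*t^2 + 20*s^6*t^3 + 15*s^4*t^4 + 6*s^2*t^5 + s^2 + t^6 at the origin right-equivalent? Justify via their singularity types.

The Hessian of f at 0 has rank 1. Corank 1: A-series; mu = 5 gives A_5. The Hessian of g at 0 has rank 1. Corank 1: A-series; mu = 5 gives A_5. Both have type A_5, hence right-equivalent.

Yes.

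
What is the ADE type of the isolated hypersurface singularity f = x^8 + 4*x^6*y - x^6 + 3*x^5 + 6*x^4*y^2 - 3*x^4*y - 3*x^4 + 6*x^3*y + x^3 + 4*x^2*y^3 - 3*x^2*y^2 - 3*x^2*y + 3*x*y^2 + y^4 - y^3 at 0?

E_{6}

The Hessian of f at 0 has rank 0. Corank 2; j^3 = (x - y)^3 is a perfect cube, so E-series; the 4-jet and mu = 6 give E_6.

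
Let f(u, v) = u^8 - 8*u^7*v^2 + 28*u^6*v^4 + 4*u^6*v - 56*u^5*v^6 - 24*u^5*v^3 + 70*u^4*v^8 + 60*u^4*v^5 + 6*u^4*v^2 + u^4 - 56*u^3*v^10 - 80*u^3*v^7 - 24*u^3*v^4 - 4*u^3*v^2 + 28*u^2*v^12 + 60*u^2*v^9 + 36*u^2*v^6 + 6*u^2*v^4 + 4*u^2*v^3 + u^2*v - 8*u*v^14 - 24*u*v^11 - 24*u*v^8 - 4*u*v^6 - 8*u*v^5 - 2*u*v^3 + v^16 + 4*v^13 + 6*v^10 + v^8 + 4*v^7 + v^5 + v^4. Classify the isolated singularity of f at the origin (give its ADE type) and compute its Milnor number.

Type D_{5}, Milnor number mu = 5.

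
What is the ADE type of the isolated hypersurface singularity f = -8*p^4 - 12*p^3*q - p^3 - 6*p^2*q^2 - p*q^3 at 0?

E_{7}

The Hessian of f at 0 has rank 0. Corank 2; j^3 = -p^3 is a perfect cube, so E-series; the 4-jet and mu = 7 give E_7.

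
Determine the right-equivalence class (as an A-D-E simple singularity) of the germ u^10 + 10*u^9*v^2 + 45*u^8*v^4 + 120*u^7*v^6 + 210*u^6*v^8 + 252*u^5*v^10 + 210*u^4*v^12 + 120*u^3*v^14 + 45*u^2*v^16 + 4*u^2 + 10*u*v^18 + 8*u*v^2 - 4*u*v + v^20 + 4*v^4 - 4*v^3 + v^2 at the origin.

The Hessian of f at 0 is [[8, -4], [-4, 2]] with rank 1, so corank 1. A Groebner basis of the Jacobian ideal J(f) in C{u,v} is {u^5 + 5*u^4/2 - 15*u^3*v/4 - 35*u^3/16 + 27*u^2*v/16 + 23*u^2/64 - 27*u*v/128 - u/64 + v/128, u^4*v + 2*u^4 - 5*u^3*v/2 - 5*u^3/4 + 15*u^2*v/16 + 3*u^2/16 - 7*u*v/64 - u/128 + v/256, u + v^2 - v/2}; counting standard monomials gives mu = 9. Corank 1: A-series; mu = 9 gives A_9.

A_{9}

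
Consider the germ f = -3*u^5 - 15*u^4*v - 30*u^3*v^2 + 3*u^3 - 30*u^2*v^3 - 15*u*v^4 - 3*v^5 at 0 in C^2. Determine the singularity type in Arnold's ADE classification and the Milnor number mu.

Type E_{8}, Milnor number mu = 8.

The Hessian of f at 0 is [[0, 0], [0, 0]] with rank 0, so corank 2. A Groebner basis of the Jacobian ideal J(f) in C{u,v} is {v^5, u*v^3 + v^4/4, u^2}; counting standard monomials gives mu = 8. Corank 2; j^3 = 3*u^3 is a perfect cube, so E-series; the 5-jet and mu = 8 give E_8.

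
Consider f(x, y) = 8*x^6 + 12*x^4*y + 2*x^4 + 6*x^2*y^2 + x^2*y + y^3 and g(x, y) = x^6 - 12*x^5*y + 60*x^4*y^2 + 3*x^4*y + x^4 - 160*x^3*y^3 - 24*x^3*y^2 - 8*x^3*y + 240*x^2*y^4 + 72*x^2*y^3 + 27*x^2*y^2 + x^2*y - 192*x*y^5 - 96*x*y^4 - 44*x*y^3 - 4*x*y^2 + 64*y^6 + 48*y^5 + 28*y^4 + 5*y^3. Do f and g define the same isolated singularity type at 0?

Yes.

The Hessian of f at 0 is [[0, 0], [0, 0]] with rank 0, so corank 2. A Groebner basis of the Jacobian ideal J(f) in C{x,y} is {y^3, x^2 + 3*y^2, x*y}; counting standard monomials gives mu = 4. Corank 2; j^3 = y*(x^2 + y^2) splits into three distinct lines over C (the quadratic factor has nonzero discriminant), so D_4. The Hessian of g at 0 is [[0, 0], [0, 0]] with rank 0, so corank 2. A Groebner basis of the Jacobian ideal J(g) in C{x,y} is {y^3, x^2 - y^2, x*y - 2*y^2}; counting standard monomials gives mu = 4. Corank 2; j^3 = y*(x^2 - 4*x*y + 5*y^2) splits into three distinct lines over C (the quadratic factor has nonzero discriminant), so D_4. Both have type D_4, hence right-equivalent.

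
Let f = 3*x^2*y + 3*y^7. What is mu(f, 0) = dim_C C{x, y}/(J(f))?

8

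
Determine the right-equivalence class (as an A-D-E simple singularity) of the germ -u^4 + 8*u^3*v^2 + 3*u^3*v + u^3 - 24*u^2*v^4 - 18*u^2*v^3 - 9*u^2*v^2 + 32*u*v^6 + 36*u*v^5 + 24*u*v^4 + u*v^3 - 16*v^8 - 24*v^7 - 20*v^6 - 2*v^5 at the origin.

E_7

The Hessian of f at 0 has rank 0. Corank 2; j^3 = u^3 is a perfect cube, so E-series; the 4-jet and mu = 7 give E_7.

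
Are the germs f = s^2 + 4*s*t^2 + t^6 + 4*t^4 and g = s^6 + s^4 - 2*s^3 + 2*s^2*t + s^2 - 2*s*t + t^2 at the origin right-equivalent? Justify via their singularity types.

The Hessian of f at 0 has rank 1. Corank 1: A-series; mu = 5 gives A_5. The Hessian of g at 0 has rank 1. Corank 1: A-series; mu = 5 gives A_5. Both have type A_5, hence right-equivalent.

Yes.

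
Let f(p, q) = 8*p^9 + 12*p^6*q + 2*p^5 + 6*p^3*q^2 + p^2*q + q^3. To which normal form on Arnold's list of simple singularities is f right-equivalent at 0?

D_4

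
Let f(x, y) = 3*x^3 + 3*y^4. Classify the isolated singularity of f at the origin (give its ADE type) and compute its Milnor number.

Type E_{6}, Milnor number mu = 6.

The Hessian of f at 0 has rank 0. Corank 2; j^3 = 3*x^3 is a perfect cube, so E-series; the 4-jet and mu = 6 give E_6.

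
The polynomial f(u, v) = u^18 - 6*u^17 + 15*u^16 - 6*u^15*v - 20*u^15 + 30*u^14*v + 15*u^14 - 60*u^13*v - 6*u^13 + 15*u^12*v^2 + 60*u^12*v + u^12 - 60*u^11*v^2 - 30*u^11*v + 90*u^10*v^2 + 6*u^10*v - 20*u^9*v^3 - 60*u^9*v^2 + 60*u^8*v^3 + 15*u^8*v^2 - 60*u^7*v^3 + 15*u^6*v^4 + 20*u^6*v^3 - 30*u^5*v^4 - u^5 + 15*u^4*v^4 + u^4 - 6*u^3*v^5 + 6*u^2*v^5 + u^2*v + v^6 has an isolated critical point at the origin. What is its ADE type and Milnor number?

Type D_7, Milnor number mu = 7.

The Hessian of f at 0 is [[0, 0], [0, 0]] with rank 0, so corank 2. A Groebner basis of the Jacobian ideal J(f) in C{u,v} is {u^2/6 + v^5, u^3, u*v}; counting standard monomials gives mu = 7. Corank 2; j^3 = u^2*v has shape L^2 M (L != M), so D-series; mu = 7 gives D_7.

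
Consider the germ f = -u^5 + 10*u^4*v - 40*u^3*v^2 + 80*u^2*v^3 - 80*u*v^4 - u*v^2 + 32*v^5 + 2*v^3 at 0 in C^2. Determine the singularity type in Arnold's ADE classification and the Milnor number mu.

The Hessian of f at 0 has rank 0. Corank 2; j^3 = -v^2*(u - 2*v) has shape L^2 M (L != M), so D-series; mu = 6 gives D_6.

Type D_6, Milnor number mu = 6.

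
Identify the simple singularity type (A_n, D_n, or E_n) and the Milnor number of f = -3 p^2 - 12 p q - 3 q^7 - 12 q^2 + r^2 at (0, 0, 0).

Type A_6, Milnor number mu = 6.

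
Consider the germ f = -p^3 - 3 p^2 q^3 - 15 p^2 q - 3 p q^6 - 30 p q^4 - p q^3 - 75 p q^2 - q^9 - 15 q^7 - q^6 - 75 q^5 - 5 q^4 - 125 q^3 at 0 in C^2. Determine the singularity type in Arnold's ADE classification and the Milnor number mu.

Type E7, Milnor number mu = 7.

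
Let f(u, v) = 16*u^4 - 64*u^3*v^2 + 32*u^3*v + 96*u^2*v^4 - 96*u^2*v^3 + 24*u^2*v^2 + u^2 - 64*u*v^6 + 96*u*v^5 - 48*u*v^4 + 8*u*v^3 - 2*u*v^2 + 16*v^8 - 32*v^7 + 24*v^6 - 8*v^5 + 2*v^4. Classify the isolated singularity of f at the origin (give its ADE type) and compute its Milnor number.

Type A3, Milnor number mu = 3.

The Hessian of f at 0 has rank 1. Corank 1: A-series; mu = 3 gives A_3.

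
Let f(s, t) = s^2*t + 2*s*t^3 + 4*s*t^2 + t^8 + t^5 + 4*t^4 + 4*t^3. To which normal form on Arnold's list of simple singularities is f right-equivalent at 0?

D9

The Hessian of f at 0 has rank 0. Corank 2; j^3 = t*(s + 2*t)^2 has shape L^2 M (L != M), so D-series; mu = 9 gives D_9.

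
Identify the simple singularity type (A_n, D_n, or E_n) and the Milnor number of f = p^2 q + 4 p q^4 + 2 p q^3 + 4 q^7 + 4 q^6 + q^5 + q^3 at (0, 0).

The Hessian of f at 0 has rank 0. Corank 2; j^3 = q*(p^2 + q^2) splits into three distinct lines over C (the quadratic factor has nonzero discriminant), so D_4.

Type D4, Milnor number mu = 4.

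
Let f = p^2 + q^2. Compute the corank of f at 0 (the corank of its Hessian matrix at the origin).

0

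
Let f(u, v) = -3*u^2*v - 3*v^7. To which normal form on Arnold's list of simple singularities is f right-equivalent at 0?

D_8

The Hessian of f at 0 is [[0, 0], [0, 0]] with rank 0, so corank 2. A Groebner basis of the Jacobian ideal J(f) in C{u,v} is {u^2/7 + v^6, u^3, u*v}; counting standard monomials gives mu = 8. Corank 2; j^3 = -3*u^2*v has shape L^2 M (L != M), so D-series; mu = 8 gives D_8.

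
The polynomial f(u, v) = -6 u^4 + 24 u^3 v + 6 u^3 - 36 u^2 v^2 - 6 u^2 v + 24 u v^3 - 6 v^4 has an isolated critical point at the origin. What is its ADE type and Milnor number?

Type D_5, Milnor number mu = 5.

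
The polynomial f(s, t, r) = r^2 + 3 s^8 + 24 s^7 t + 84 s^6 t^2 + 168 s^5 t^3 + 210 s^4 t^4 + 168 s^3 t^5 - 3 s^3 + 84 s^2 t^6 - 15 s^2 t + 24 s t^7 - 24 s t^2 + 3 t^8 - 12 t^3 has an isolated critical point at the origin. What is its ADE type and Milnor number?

The Hessian of f at 0 is [[0, 0, 0], [0, 0, 0], [0, 0, 2]] with rank 1, so corank 2. A Groebner basis of the Jacobian ideal J(f) in C{s,t,r} is {s*t/8 + t^7 + t^2/4, s*t^2 + 2*t^3, s^2 + 3*s*t + 2*t^2, r}; counting standard monomials gives mu = 9. Corank 2; j^3 = -3*(s + t)*(s + 2*t)^2 has shape L^2 M (L != M), so D-series; mu = 9 gives D_9.

Type D_9, Milnor number mu = 9.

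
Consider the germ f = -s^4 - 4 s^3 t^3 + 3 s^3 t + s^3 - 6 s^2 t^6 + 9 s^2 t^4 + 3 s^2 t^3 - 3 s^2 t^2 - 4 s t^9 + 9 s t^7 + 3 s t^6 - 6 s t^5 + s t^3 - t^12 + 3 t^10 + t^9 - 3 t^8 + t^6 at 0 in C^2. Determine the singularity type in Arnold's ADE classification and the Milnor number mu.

The Hessian of f at 0 has rank 0. Corank 2; j^3 = s^3 is a perfect cube, so E-series; the 4-jet and mu = 7 give E_7.

Type E_7, Milnor number mu = 7.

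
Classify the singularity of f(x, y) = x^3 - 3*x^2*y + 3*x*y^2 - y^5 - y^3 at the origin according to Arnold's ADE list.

The Hessian of f at 0 has rank 0. Corank 2; j^3 = (x - y)^3 is a perfect cube, so E-series; the 5-jet and mu = 8 give E_8.

E_{8}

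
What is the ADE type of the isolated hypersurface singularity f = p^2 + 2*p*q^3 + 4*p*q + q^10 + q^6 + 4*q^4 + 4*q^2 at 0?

A_{9}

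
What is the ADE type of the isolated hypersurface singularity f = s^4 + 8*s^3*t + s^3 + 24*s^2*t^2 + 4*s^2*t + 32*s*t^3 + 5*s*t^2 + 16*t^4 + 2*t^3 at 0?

The Hessian of f at 0 is [[0, 0], [0, 0]] with rank 0, so corank 2. A Groebner basis of the Jacobian ideal J(f) in C{s,t} is {s*t^2 + s*t/4 + t^2/4, -s*t/4 + t^3 - t^2/4, s^2 + 3*s*t + 2*t^2}; counting standard monomials gives mu = 5. Corank 2; j^3 = (s + t)^2*(s + 2*t) has shape L^2 M (L != M), so D-series; mu = 5 gives D_5.

D5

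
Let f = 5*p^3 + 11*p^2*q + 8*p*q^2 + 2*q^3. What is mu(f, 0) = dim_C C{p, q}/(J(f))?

4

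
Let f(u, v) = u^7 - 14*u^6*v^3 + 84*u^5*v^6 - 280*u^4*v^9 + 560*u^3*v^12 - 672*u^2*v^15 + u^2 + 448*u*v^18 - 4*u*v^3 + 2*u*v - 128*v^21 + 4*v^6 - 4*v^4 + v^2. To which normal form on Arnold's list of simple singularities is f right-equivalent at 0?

A_{6}

The Hessian of f at 0 is [[2, 2], [2, 2]] with rank 1, so corank 1. A Groebner basis of the Jacobian ideal J(f) in C{u,v} is {-u/2 + v^3 - v/2, u^2 + 2*u*v + v^2}; counting standard monomials gives mu = 6. Corank 1: A-series; mu = 6 gives A_6.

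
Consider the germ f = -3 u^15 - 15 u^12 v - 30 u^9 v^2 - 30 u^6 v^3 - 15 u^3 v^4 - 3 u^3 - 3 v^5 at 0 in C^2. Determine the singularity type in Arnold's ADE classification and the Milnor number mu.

The Hessian of f at 0 is [[0, 0], [0, 0]] with rank 0, so corank 2. A Groebner basis of the Jacobian ideal J(f) in C{u,v} is {v^4, u^2}; counting standard monomials gives mu = 8. Corank 2; j^3 = -3*u^3 is a perfect cube, so E-series; the 5-jet and mu = 8 give E_8.

Type E8, Milnor number mu = 8.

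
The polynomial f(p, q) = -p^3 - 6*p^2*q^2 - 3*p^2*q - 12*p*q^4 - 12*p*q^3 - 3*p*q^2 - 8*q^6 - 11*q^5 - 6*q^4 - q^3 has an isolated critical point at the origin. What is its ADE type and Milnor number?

Type E8, Milnor number mu = 8.

The Hessian of f at 0 has rank 0. Corank 2; j^3 = -(p + q)^3 is a perfect cube, so E-series; the 5-jet and mu = 8 give E_8.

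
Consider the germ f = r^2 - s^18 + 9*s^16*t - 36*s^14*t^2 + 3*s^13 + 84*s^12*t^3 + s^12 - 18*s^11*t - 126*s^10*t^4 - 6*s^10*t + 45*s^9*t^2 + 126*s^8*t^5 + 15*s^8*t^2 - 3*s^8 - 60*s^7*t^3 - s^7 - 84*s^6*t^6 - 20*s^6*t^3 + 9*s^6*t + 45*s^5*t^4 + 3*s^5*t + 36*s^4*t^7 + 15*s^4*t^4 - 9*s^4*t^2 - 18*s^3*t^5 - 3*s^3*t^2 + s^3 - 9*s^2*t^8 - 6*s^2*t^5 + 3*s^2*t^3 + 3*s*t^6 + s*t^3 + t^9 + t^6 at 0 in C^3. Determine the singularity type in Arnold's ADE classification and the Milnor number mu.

Type E_7, Milnor number mu = 7.

The Hessian of f at 0 has rank 1. Corank 2; j^3 = s^3 is a perfect cube, so E-series; the 4-jet and mu = 7 give E_7.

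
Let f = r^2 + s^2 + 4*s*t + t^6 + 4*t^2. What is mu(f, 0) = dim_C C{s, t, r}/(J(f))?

5

The Hessian of f at 0 is [[2, 4, 0], [4, 8, 0], [0, 0, 2]] with rank 2, so corank 1. A Groebner basis of the Jacobian ideal J(f) in C{s,t,r} is {t^5, s + 2*t, r}; counting standard monomials gives mu = 5. Corank 1: A-series; mu = 5 gives A_5.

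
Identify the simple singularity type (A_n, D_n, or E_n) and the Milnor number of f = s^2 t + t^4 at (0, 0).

Type D5, Milnor number mu = 5.

The Hessian of f at 0 has rank 0. Corank 2; j^3 = s^2*t has shape L^2 M (L != M), so D-series; mu = 5 gives D_5.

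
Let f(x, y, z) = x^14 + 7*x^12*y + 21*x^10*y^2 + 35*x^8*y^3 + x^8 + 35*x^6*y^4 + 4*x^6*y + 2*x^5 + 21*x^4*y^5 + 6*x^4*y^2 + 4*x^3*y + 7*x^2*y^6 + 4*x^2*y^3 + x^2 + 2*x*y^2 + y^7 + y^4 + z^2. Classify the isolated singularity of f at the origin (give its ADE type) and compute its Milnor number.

Type A_{6}, Milnor number mu = 6.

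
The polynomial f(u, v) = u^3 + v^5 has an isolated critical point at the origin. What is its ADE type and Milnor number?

Type E8, Milnor number mu = 8.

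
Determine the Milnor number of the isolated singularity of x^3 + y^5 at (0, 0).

8

The Hessian of f at 0 is [[0, 0], [0, 0]] with rank 0, so corank 2. A Groebner basis of the Jacobian ideal J(f) in C{x,y} is {y^4, x^2}; counting standard monomials gives mu = 8. Corank 2; j^3 = x^3 is a perfect cube, so E-series; the 5-jet and mu = 8 give E_8.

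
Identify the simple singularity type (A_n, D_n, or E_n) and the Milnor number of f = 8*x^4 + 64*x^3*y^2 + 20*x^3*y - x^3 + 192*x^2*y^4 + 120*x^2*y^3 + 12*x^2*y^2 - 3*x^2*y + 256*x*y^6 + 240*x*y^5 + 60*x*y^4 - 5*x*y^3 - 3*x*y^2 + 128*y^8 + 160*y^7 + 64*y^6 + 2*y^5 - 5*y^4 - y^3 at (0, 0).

The Hessian of f at 0 has rank 0. Corank 2; j^3 = -(x + y)^3 is a perfect cube, so E-series; the 4-jet and mu = 7 give E_7.

Type E_7, Milnor number mu = 7.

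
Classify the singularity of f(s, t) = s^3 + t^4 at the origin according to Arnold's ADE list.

E_{6}

The Hessian of f at 0 has rank 0. Corank 2; j^3 = s^3 is a perfect cube, so E-series; the 4-jet and mu = 6 give E_6.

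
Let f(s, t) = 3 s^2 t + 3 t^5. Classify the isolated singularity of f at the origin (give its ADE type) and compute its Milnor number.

The Hessian of f at 0 has rank 0. Corank 2; j^3 = 3*s^2*t has shape L^2 M (L != M), so D-series; mu = 6 gives D_6.

Type D_{6}, Milnor number mu = 6.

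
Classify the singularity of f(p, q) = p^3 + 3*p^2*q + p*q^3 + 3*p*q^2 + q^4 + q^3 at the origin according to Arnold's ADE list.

The Hessian of f at 0 has rank 0. Corank 2; j^3 = (p + q)^3 is a perfect cube, so E-series; the 4-jet and mu = 7 give E_7.

E_7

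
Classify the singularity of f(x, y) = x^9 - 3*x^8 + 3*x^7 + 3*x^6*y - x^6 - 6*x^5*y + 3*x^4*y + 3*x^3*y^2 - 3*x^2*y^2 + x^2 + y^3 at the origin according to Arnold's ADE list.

A2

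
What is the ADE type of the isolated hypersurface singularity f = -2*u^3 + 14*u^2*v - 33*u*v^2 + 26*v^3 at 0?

The Hessian of f at 0 has rank 0. Corank 2; j^3 = -(u - 2*v)*(2*u^2 - 10*u*v + 13*v^2) splits into three distinct lines over C (the quadratic factor has nonzero discriminant), so D_4.

D4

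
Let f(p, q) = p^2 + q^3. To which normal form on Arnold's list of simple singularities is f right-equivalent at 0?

The Hessian of f at 0 is [[2, 0], [0, 0]] with rank 1, so corank 1. A Groebner basis of the Jacobian ideal J(f) in C{p,q} is {q^2, p}; counting standard monomials gives mu = 2. Corank 1: A-series; mu = 2 gives A_2.

A2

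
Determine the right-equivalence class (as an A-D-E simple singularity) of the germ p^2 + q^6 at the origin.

A_5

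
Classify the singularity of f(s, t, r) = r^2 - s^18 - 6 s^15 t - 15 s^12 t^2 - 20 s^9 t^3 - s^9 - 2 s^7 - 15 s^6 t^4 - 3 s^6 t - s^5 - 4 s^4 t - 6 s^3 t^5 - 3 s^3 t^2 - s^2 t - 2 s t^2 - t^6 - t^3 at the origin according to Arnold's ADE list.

D7

The Hessian of f at 0 has rank 1. Corank 2; j^3 = -t*(s + t)^2 has shape L^2 M (L != M), so D-series; mu = 7 gives D_7.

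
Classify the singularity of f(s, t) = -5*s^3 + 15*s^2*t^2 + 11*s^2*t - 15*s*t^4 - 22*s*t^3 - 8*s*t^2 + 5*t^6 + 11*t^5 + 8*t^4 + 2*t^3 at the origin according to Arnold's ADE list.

D_{4}

The Hessian of f at 0 has rank 0. Corank 2; j^3 = -(s - t)*(5*s^2 - 6*s*t + 2*t^2) splits into three distinct lines over C (the quadratic factor has nonzero discriminant), so D_4.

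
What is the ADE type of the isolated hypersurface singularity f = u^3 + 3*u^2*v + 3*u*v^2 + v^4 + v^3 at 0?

E6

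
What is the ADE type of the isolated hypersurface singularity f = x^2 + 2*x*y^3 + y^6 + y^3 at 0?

The Hessian of f at 0 is [[2, 0], [0, 0]] with rank 1, so corank 1. A Groebner basis of the Jacobian ideal J(f) in C{x,y} is {y^2, x}; counting standard monomials gives mu = 2. Corank 1: A-series; mu = 2 gives A_2.

A_{2}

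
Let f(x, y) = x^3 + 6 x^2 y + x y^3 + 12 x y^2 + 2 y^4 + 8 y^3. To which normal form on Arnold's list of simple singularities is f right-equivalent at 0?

E_7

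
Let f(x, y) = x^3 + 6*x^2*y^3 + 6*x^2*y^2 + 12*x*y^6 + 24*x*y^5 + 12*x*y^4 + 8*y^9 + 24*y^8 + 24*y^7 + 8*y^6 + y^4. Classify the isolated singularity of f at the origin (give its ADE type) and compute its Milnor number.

The Hessian of f at 0 is [[0, 0], [0, 0]] with rank 0, so corank 2. A Groebner basis of the Jacobian ideal J(f) in C{x,y} is {x^3, x^2*y, x^2/4 + x*y^2, y^3}; counting standard monomials gives mu = 6. Corank 2; j^3 = x^3 is a perfect cube, so E-series; the 4-jet and mu = 6 give E_6.

Type E_6, Milnor number mu = 6.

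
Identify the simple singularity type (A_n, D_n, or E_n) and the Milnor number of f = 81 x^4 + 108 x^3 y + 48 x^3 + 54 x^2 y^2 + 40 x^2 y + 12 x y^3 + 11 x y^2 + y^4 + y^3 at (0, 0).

The Hessian of f at 0 has rank 0. Corank 2; j^3 = (3*x + y)*(4*x + y)^2 has shape L^2 M (L != M), so D-series; mu = 5 gives D_5.

Type D5, Milnor number mu = 5.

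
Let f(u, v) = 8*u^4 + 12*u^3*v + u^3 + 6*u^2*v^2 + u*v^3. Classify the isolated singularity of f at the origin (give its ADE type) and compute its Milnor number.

Type E_{7}, Milnor number mu = 7.

The Hessian of f at 0 has rank 0. Corank 2; j^3 = u^3 is a perfect cube, so E-series; the 4-jet and mu = 7 give E_7.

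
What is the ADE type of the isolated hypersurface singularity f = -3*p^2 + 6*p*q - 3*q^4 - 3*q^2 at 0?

A_{3}

The Hessian of f at 0 is [[-6, 6], [6, -6]] with rank 1, so corank 1. A Groebner basis of the Jacobian ideal J(f) in C{p,q} is {q^3, p - q}; counting standard monomials gives mu = 3. Corank 1: A-series; mu = 3 gives A_3.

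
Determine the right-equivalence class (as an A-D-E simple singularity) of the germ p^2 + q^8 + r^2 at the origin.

A7

The Hessian of f at 0 has rank 2. Corank 1: A-series; mu = 7 gives A_7.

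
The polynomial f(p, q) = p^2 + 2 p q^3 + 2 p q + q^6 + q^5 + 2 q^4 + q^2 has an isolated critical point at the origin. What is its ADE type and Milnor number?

Type A_4, Milnor number mu = 4.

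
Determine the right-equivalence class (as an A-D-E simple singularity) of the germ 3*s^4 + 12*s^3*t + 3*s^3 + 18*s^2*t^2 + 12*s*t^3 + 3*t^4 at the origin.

The Hessian of f at 0 is [[0, 0], [0, 0]] with rank 0, so corank 2. A Groebner basis of the Jacobian ideal J(f) in C{s,t} is {t^4, s*t^2 + t^3/3, s^2}; counting standard monomials gives mu = 6. Corank 2; j^3 = 3*s^3 is a perfect cube, so E-series; the 4-jet and mu = 6 give E_6.

E6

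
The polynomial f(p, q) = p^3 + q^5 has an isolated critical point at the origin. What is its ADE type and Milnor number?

Type E_{8}, Milnor number mu = 8.

The Hessian of f at 0 is [[0, 0], [0, 0]] with rank 0, so corank 2. A Groebner basis of the Jacobian ideal J(f) in C{p,q} is {q^4, p^2}; counting standard monomials gives mu = 8. Corank 2; j^3 = p^3 is a perfect cube, so E-series; the 5-jet and mu = 8 give E_8.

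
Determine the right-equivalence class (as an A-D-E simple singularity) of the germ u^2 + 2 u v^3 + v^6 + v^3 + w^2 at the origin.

A_2

The Hessian of f at 0 is [[2, 0, 0], [0, 0, 0], [0, 0, 2]] with rank 2, so corank 1. A Groebner basis of the Jacobian ideal J(f) in C{u,v,w} is {v^2, u, w}; counting standard monomials gives mu = 2. Corank 1: A-series; mu = 2 gives A_2.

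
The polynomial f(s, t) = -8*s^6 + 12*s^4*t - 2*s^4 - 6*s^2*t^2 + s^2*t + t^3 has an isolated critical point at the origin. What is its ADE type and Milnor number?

Type D_4, Milnor number mu = 4.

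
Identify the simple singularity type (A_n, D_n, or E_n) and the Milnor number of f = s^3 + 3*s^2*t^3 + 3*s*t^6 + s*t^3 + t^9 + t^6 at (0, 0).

The Hessian of f at 0 is [[0, 0], [0, 0]] with rank 0, so corank 2. A Groebner basis of the Jacobian ideal J(f) in C{s,t} is {s^3, s*t^2, 3*s^2 + t^3}; counting standard monomials gives mu = 7. Corank 2; j^3 = s^3 is a perfect cube, so E-series; the 4-jet and mu = 7 give E_7.

Type E_7, Milnor number mu = 7.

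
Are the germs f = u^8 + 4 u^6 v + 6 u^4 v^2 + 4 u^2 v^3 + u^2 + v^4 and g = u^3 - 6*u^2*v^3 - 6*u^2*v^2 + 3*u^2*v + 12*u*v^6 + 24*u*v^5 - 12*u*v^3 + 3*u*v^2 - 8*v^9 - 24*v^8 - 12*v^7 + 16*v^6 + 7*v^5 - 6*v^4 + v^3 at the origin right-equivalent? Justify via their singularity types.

No.

The Hessian of f at 0 has rank 1. Corank 1: A-series; mu = 3 gives A_3. The Hessian of g at 0 has rank 0. Corank 2; j^3 = (u + v)^3 is a perfect cube, so E-series; the 5-jet and mu = 8 give E_8. f is A_3 but g is E_8, hence not right-equivalent.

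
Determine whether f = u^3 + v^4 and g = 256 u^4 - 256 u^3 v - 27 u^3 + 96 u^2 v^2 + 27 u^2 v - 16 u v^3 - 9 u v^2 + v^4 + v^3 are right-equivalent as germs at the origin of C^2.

The Hessian of f at 0 has rank 0. Corank 2; j^3 = u^3 is a perfect cube, so E-series; the 4-jet and mu = 6 give E_6. The Hessian of g at 0 has rank 0. Corank 2; j^3 = -(3*u - v)^3 is a perfect cube, so E-series; the 4-jet and mu = 6 give E_6. Both have type E_6, hence right-equivalent.

Yes.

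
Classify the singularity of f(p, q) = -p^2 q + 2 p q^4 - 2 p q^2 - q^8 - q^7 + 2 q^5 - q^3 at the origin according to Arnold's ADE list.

D9

The Hessian of f at 0 has rank 0. Corank 2; j^3 = -q*(p + q)^2 has shape L^2 M (L != M), so D-series; mu = 9 gives D_9.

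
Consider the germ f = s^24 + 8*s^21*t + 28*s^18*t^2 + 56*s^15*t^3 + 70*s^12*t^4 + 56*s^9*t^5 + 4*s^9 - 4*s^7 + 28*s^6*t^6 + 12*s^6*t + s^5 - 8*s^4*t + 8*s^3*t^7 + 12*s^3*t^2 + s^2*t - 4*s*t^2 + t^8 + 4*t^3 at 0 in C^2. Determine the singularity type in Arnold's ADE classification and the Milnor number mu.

Type D_{9}, Milnor number mu = 9.

The Hessian of f at 0 has rank 0. Corank 2; j^3 = t*(s - 2*t)^2 has shape L^2 M (L != M), so D-series; mu = 9 gives D_9.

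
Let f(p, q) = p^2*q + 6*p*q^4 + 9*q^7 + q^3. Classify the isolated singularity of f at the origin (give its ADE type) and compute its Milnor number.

Type D_4, Milnor number mu = 4.

The Hessian of f at 0 has rank 0. Corank 2; j^3 = q*(p^2 + q^2) splits into three distinct lines over C (the quadratic factor has nonzero discriminant), so D_4.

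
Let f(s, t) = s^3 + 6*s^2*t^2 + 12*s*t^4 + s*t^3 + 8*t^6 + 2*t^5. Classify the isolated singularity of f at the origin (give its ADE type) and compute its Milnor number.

The Hessian of f at 0 has rank 0. Corank 2; j^3 = s^3 is a perfect cube, so E-series; the 4-jet and mu = 7 give E_7.

Type E_{7}, Milnor number mu = 7.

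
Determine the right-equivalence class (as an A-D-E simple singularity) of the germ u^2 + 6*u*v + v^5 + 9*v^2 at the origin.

The Hessian of f at 0 is [[2, 6], [6, 18]] with rank 1, so corank 1. A Groebner basis of the Jacobian ideal J(f) in C{u,v} is {v^4, u + 3*v}; counting standard monomials gives mu = 4. Corank 1: A-series; mu = 4 gives A_4.

A_4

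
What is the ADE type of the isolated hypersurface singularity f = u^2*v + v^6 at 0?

D_{7}

The Hessian of f at 0 is [[0, 0], [0, 0]] with rank 0, so corank 2. A Groebner basis of the Jacobian ideal J(f) in C{u,v} is {u^2/6 + v^5, u^3, u*v}; counting standard monomials gives mu = 7. Corank 2; j^3 = u^2*v has shape L^2 M (L != M), so D-series; mu = 7 gives D_7.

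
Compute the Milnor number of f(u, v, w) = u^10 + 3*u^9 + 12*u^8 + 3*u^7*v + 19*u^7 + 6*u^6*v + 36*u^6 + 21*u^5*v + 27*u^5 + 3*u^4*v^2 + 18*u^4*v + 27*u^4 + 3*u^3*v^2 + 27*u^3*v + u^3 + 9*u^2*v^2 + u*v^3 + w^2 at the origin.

7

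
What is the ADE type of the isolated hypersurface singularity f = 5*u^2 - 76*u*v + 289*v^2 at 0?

A_1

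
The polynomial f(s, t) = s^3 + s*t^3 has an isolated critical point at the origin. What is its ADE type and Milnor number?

The Hessian of f at 0 is [[0, 0], [0, 0]] with rank 0, so corank 2. A Groebner basis of the Jacobian ideal J(f) in C{s,t} is {s^3, s*t^2, 3*s^2 + t^3}; counting standard monomials gives mu = 7. Corank 2; j^3 = s^3 is a perfect cube, so E-series; the 4-jet and mu = 7 give E_7.

Type E_7, Milnor number mu = 7.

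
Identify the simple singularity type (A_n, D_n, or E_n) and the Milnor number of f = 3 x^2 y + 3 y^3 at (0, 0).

Type D_{4}, Milnor number mu = 4.

The Hessian of f at 0 has rank 0. Corank 2; j^3 = 3*y*(x^2 + y^2) splits into three distinct lines over C (the quadratic factor has nonzero discriminant), so D_4.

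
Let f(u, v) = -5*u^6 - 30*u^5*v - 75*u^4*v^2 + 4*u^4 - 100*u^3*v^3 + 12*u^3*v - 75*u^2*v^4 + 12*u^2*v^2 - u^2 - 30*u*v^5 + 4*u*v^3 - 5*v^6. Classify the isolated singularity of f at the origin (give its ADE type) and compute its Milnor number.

The Hessian of f at 0 has rank 1. Corank 1: A-series; mu = 5 gives A_5.

Type A_{5}, Milnor number mu = 5.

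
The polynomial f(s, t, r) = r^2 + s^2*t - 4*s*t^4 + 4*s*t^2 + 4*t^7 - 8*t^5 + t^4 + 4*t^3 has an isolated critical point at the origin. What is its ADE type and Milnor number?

The Hessian of f at 0 has rank 1. Corank 2; j^3 = t*(s + 2*t)^2 has shape L^2 M (L != M), so D-series; mu = 5 gives D_5.

Type D_5, Milnor number mu = 5.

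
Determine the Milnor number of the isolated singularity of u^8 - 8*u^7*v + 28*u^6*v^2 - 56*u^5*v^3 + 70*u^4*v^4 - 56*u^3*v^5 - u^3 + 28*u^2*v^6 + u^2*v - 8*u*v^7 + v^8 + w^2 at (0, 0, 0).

The Hessian of f at 0 is [[0, 0, 0], [0, 0, 0], [0, 0, 2]] with rank 1, so corank 2. A Groebner basis of the Jacobian ideal J(f) in C{u,v,w} is {u*v/8 + v^7, u*v^2, u^2 - u*v, w}; counting standard monomials gives mu = 9. Corank 2; j^3 = -u^2*(u - v) has shape L^2 M (L != M), so D-series; mu = 9 gives D_9.

9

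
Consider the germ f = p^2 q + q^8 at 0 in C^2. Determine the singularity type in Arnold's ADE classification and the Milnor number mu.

Type D9, Milnor number mu = 9.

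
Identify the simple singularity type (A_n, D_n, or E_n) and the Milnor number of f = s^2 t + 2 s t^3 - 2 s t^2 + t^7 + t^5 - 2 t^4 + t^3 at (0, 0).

Type D_8, Milnor number mu = 8.

The Hessian of f at 0 has rank 0. Corank 2; j^3 = t*(s - t)^2 has shape L^2 M (L != M), so D-series; mu = 8 gives D_8.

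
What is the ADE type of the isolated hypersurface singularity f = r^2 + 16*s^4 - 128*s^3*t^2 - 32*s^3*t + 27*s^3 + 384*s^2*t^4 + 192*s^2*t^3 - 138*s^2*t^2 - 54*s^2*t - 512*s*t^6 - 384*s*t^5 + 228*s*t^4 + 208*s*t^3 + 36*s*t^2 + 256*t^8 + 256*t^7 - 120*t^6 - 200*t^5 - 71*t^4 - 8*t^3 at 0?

The Hessian of f at 0 is [[0, 0, 0], [0, 0, 0], [0, 0, 2]] with rank 1, so corank 2. A Groebner basis of the Jacobian ideal J(f) in C{s,t,r} is {s^3 + s^2 - 4*s*t/3 + 4*t^2/9, s^2*t + 5*s^2/3 - 20*s*t/9 + 20*t^2/27, 11*s^2/4 + s*t^2 - 11*s*t/3 + 11*t^2/9, 9*s^2/2 - 6*s*t + t^3 + 2*t^2, r}; counting standard monomials gives mu = 6. Corank 2; j^3 = (3*s - 2*t)^3 is a perfect cube, so E-series; the 4-jet and mu = 6 give E_6.

E_{6}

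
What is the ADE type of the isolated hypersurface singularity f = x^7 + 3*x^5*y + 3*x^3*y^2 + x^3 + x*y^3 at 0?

E_{7}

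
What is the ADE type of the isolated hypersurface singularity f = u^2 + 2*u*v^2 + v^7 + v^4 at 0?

A_{6}

The Hessian of f at 0 has rank 1. Corank 1: A-series; mu = 6 gives A_6.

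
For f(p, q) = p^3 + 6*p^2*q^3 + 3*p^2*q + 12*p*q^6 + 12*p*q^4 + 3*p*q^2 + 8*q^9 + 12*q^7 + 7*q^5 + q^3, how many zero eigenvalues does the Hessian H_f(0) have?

2

Hessian at 0 has rank 0.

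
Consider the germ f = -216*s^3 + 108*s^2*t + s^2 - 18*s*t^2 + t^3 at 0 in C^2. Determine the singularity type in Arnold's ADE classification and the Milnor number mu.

The Hessian of f at 0 is [[2, 0], [0, 0]] with rank 1, so corank 1. A Groebner basis of the Jacobian ideal J(f) in C{s,t} is {t^2, s}; counting standard monomials gives mu = 2. Corank 1: A-series; mu = 2 gives A_2.

Type A_2, Milnor number mu = 2.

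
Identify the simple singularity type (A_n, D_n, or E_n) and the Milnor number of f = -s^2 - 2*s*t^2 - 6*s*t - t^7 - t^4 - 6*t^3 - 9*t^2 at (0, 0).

Type A_6, Milnor number mu = 6.

The Hessian of f at 0 has rank 1. Corank 1: A-series; mu = 6 gives A_6.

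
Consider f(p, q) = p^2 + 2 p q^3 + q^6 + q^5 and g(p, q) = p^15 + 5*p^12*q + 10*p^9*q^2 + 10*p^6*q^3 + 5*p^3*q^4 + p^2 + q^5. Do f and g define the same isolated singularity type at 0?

Yes.

The Hessian of f at 0 is [[2, 0], [0, 0]] with rank 1, so corank 1. A Groebner basis of the Jacobian ideal J(f) in C{p,q} is {p + q^3, p^2, p*q}; counting standard monomials gives mu = 4. Corank 1: A-series; mu = 4 gives A_4. The Hessian of g at 0 is [[2, 0], [0, 0]] with rank 1, so corank 1. A Groebner basis of the Jacobian ideal J(g) in C{p,q} is {q^4, p}; counting standard monomials gives mu = 4. Corank 1: A-series; mu = 4 gives A_4. Both have type A_4, hence right-equivalent.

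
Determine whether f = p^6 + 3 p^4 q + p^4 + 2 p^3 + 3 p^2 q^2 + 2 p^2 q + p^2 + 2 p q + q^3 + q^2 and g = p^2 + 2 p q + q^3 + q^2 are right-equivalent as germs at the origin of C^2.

The Hessian of f at 0 has rank 1. Corank 1: A-series; mu = 2 gives A_2. The Hessian of g at 0 has rank 1. Corank 1: A-series; mu = 2 gives A_2. Both have type A_2, hence right-equivalent.

Yes.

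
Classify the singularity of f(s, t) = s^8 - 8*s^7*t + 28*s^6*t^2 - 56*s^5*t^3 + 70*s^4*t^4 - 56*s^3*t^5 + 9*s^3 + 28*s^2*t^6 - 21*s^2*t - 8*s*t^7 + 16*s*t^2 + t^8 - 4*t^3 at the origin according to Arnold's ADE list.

The Hessian of f at 0 has rank 0. Corank 2; j^3 = (s - t)*(3*s - 2*t)^2 has shape L^2 M (L != M), so D-series; mu = 9 gives D_9.

D_9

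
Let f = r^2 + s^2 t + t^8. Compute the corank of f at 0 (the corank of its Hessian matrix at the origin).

2

Hessian at 0 has rank 1.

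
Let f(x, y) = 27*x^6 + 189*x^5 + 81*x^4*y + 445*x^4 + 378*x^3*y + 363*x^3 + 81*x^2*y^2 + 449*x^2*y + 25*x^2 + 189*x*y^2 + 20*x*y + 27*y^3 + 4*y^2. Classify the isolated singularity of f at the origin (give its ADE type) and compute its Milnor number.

The Hessian of f at 0 has rank 1. Corank 1: A-series; mu = 2 gives A_2.

Type A_2, Milnor number mu = 2.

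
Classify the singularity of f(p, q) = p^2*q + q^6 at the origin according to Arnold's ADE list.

D7

The Hessian of f at 0 is [[0, 0], [0, 0]] with rank 0, so corank 2. A Groebner basis of the Jacobian ideal J(f) in C{p,q} is {p^2/6 + q^5, p^3, p*q}; counting standard monomials gives mu = 7. Corank 2; j^3 = p^2*q has shape L^2 M (L != M), so D-series; mu = 7 gives D_7.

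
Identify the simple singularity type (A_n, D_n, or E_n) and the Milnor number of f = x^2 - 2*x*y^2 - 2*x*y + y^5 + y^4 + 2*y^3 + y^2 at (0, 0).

The Hessian of f at 0 is [[2, -2], [-2, 2]] with rank 1, so corank 1. A Groebner basis of the Jacobian ideal J(f) in C{x,y} is {x^2 - 2*x*y + x - y, -x + y^2 + y}; counting standard monomials gives mu = 4. Corank 1: A-series; mu = 4 gives A_4.

Type A_4, Milnor number mu = 4.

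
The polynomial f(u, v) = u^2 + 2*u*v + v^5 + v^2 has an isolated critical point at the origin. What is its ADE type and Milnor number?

Type A_4, Milnor number mu = 4.

The Hessian of f at 0 is [[2, 2], [2, 2]] with rank 1, so corank 1. A Groebner basis of the Jacobian ideal J(f) in C{u,v} is {v^4, u + v}; counting standard monomials gives mu = 4. Corank 1: A-series; mu = 4 gives A_4.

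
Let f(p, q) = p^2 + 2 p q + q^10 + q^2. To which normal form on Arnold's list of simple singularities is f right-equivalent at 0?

The Hessian of f at 0 has rank 1. Corank 1: A-series; mu = 9 gives A_9.

A9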